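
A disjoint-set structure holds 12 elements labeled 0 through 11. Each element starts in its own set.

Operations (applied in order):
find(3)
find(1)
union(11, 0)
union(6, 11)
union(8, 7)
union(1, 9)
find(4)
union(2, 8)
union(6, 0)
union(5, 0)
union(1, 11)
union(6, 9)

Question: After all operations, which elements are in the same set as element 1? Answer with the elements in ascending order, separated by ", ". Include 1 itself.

Step 1: find(3) -> no change; set of 3 is {3}
Step 2: find(1) -> no change; set of 1 is {1}
Step 3: union(11, 0) -> merged; set of 11 now {0, 11}
Step 4: union(6, 11) -> merged; set of 6 now {0, 6, 11}
Step 5: union(8, 7) -> merged; set of 8 now {7, 8}
Step 6: union(1, 9) -> merged; set of 1 now {1, 9}
Step 7: find(4) -> no change; set of 4 is {4}
Step 8: union(2, 8) -> merged; set of 2 now {2, 7, 8}
Step 9: union(6, 0) -> already same set; set of 6 now {0, 6, 11}
Step 10: union(5, 0) -> merged; set of 5 now {0, 5, 6, 11}
Step 11: union(1, 11) -> merged; set of 1 now {0, 1, 5, 6, 9, 11}
Step 12: union(6, 9) -> already same set; set of 6 now {0, 1, 5, 6, 9, 11}
Component of 1: {0, 1, 5, 6, 9, 11}

Answer: 0, 1, 5, 6, 9, 11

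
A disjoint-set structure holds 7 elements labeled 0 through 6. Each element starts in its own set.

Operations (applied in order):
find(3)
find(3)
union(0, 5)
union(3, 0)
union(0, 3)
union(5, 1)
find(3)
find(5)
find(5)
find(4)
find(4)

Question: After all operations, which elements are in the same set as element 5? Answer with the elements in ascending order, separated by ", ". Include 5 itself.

Step 1: find(3) -> no change; set of 3 is {3}
Step 2: find(3) -> no change; set of 3 is {3}
Step 3: union(0, 5) -> merged; set of 0 now {0, 5}
Step 4: union(3, 0) -> merged; set of 3 now {0, 3, 5}
Step 5: union(0, 3) -> already same set; set of 0 now {0, 3, 5}
Step 6: union(5, 1) -> merged; set of 5 now {0, 1, 3, 5}
Step 7: find(3) -> no change; set of 3 is {0, 1, 3, 5}
Step 8: find(5) -> no change; set of 5 is {0, 1, 3, 5}
Step 9: find(5) -> no change; set of 5 is {0, 1, 3, 5}
Step 10: find(4) -> no change; set of 4 is {4}
Step 11: find(4) -> no change; set of 4 is {4}
Component of 5: {0, 1, 3, 5}

Answer: 0, 1, 3, 5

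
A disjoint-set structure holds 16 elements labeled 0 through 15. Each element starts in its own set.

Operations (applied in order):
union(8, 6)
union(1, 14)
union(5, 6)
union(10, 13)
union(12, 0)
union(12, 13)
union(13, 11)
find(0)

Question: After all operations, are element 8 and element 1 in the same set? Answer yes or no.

Step 1: union(8, 6) -> merged; set of 8 now {6, 8}
Step 2: union(1, 14) -> merged; set of 1 now {1, 14}
Step 3: union(5, 6) -> merged; set of 5 now {5, 6, 8}
Step 4: union(10, 13) -> merged; set of 10 now {10, 13}
Step 5: union(12, 0) -> merged; set of 12 now {0, 12}
Step 6: union(12, 13) -> merged; set of 12 now {0, 10, 12, 13}
Step 7: union(13, 11) -> merged; set of 13 now {0, 10, 11, 12, 13}
Step 8: find(0) -> no change; set of 0 is {0, 10, 11, 12, 13}
Set of 8: {5, 6, 8}; 1 is not a member.

Answer: no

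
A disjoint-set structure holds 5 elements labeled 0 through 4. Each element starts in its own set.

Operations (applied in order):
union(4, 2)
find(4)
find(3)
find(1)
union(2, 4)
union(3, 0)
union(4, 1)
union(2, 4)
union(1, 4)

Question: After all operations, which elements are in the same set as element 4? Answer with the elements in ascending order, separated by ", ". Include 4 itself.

Step 1: union(4, 2) -> merged; set of 4 now {2, 4}
Step 2: find(4) -> no change; set of 4 is {2, 4}
Step 3: find(3) -> no change; set of 3 is {3}
Step 4: find(1) -> no change; set of 1 is {1}
Step 5: union(2, 4) -> already same set; set of 2 now {2, 4}
Step 6: union(3, 0) -> merged; set of 3 now {0, 3}
Step 7: union(4, 1) -> merged; set of 4 now {1, 2, 4}
Step 8: union(2, 4) -> already same set; set of 2 now {1, 2, 4}
Step 9: union(1, 4) -> already same set; set of 1 now {1, 2, 4}
Component of 4: {1, 2, 4}

Answer: 1, 2, 4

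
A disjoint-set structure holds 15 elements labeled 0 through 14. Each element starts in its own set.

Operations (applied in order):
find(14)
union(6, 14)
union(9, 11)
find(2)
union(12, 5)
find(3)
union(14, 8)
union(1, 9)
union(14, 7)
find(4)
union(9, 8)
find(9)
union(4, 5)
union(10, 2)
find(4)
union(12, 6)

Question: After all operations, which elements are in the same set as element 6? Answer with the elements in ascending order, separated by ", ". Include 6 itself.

Step 1: find(14) -> no change; set of 14 is {14}
Step 2: union(6, 14) -> merged; set of 6 now {6, 14}
Step 3: union(9, 11) -> merged; set of 9 now {9, 11}
Step 4: find(2) -> no change; set of 2 is {2}
Step 5: union(12, 5) -> merged; set of 12 now {5, 12}
Step 6: find(3) -> no change; set of 3 is {3}
Step 7: union(14, 8) -> merged; set of 14 now {6, 8, 14}
Step 8: union(1, 9) -> merged; set of 1 now {1, 9, 11}
Step 9: union(14, 7) -> merged; set of 14 now {6, 7, 8, 14}
Step 10: find(4) -> no change; set of 4 is {4}
Step 11: union(9, 8) -> merged; set of 9 now {1, 6, 7, 8, 9, 11, 14}
Step 12: find(9) -> no change; set of 9 is {1, 6, 7, 8, 9, 11, 14}
Step 13: union(4, 5) -> merged; set of 4 now {4, 5, 12}
Step 14: union(10, 2) -> merged; set of 10 now {2, 10}
Step 15: find(4) -> no change; set of 4 is {4, 5, 12}
Step 16: union(12, 6) -> merged; set of 12 now {1, 4, 5, 6, 7, 8, 9, 11, 12, 14}
Component of 6: {1, 4, 5, 6, 7, 8, 9, 11, 12, 14}

Answer: 1, 4, 5, 6, 7, 8, 9, 11, 12, 14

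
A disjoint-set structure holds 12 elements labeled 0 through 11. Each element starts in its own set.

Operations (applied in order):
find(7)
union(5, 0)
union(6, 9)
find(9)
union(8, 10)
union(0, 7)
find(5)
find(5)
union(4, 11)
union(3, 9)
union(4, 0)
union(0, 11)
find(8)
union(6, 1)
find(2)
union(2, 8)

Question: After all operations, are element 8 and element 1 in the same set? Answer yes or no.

Step 1: find(7) -> no change; set of 7 is {7}
Step 2: union(5, 0) -> merged; set of 5 now {0, 5}
Step 3: union(6, 9) -> merged; set of 6 now {6, 9}
Step 4: find(9) -> no change; set of 9 is {6, 9}
Step 5: union(8, 10) -> merged; set of 8 now {8, 10}
Step 6: union(0, 7) -> merged; set of 0 now {0, 5, 7}
Step 7: find(5) -> no change; set of 5 is {0, 5, 7}
Step 8: find(5) -> no change; set of 5 is {0, 5, 7}
Step 9: union(4, 11) -> merged; set of 4 now {4, 11}
Step 10: union(3, 9) -> merged; set of 3 now {3, 6, 9}
Step 11: union(4, 0) -> merged; set of 4 now {0, 4, 5, 7, 11}
Step 12: union(0, 11) -> already same set; set of 0 now {0, 4, 5, 7, 11}
Step 13: find(8) -> no change; set of 8 is {8, 10}
Step 14: union(6, 1) -> merged; set of 6 now {1, 3, 6, 9}
Step 15: find(2) -> no change; set of 2 is {2}
Step 16: union(2, 8) -> merged; set of 2 now {2, 8, 10}
Set of 8: {2, 8, 10}; 1 is not a member.

Answer: no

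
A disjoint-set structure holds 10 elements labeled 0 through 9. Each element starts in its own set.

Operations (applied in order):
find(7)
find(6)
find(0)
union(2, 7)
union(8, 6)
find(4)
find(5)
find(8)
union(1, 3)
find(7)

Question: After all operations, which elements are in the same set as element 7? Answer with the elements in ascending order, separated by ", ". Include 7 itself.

Answer: 2, 7

Derivation:
Step 1: find(7) -> no change; set of 7 is {7}
Step 2: find(6) -> no change; set of 6 is {6}
Step 3: find(0) -> no change; set of 0 is {0}
Step 4: union(2, 7) -> merged; set of 2 now {2, 7}
Step 5: union(8, 6) -> merged; set of 8 now {6, 8}
Step 6: find(4) -> no change; set of 4 is {4}
Step 7: find(5) -> no change; set of 5 is {5}
Step 8: find(8) -> no change; set of 8 is {6, 8}
Step 9: union(1, 3) -> merged; set of 1 now {1, 3}
Step 10: find(7) -> no change; set of 7 is {2, 7}
Component of 7: {2, 7}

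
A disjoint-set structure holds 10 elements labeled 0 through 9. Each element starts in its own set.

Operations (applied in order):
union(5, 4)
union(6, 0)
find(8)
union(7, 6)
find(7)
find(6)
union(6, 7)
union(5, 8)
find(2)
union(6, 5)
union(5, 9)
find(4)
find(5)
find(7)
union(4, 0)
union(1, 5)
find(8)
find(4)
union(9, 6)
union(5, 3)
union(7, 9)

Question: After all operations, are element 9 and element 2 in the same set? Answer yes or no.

Step 1: union(5, 4) -> merged; set of 5 now {4, 5}
Step 2: union(6, 0) -> merged; set of 6 now {0, 6}
Step 3: find(8) -> no change; set of 8 is {8}
Step 4: union(7, 6) -> merged; set of 7 now {0, 6, 7}
Step 5: find(7) -> no change; set of 7 is {0, 6, 7}
Step 6: find(6) -> no change; set of 6 is {0, 6, 7}
Step 7: union(6, 7) -> already same set; set of 6 now {0, 6, 7}
Step 8: union(5, 8) -> merged; set of 5 now {4, 5, 8}
Step 9: find(2) -> no change; set of 2 is {2}
Step 10: union(6, 5) -> merged; set of 6 now {0, 4, 5, 6, 7, 8}
Step 11: union(5, 9) -> merged; set of 5 now {0, 4, 5, 6, 7, 8, 9}
Step 12: find(4) -> no change; set of 4 is {0, 4, 5, 6, 7, 8, 9}
Step 13: find(5) -> no change; set of 5 is {0, 4, 5, 6, 7, 8, 9}
Step 14: find(7) -> no change; set of 7 is {0, 4, 5, 6, 7, 8, 9}
Step 15: union(4, 0) -> already same set; set of 4 now {0, 4, 5, 6, 7, 8, 9}
Step 16: union(1, 5) -> merged; set of 1 now {0, 1, 4, 5, 6, 7, 8, 9}
Step 17: find(8) -> no change; set of 8 is {0, 1, 4, 5, 6, 7, 8, 9}
Step 18: find(4) -> no change; set of 4 is {0, 1, 4, 5, 6, 7, 8, 9}
Step 19: union(9, 6) -> already same set; set of 9 now {0, 1, 4, 5, 6, 7, 8, 9}
Step 20: union(5, 3) -> merged; set of 5 now {0, 1, 3, 4, 5, 6, 7, 8, 9}
Step 21: union(7, 9) -> already same set; set of 7 now {0, 1, 3, 4, 5, 6, 7, 8, 9}
Set of 9: {0, 1, 3, 4, 5, 6, 7, 8, 9}; 2 is not a member.

Answer: no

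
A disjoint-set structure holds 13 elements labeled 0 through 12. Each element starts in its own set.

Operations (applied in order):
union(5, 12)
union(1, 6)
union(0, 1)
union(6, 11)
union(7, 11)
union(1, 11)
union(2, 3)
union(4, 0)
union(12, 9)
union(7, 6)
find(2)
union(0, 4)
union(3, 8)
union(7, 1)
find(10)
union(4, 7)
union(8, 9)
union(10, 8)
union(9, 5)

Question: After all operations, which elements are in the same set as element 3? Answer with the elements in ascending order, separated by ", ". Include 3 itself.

Answer: 2, 3, 5, 8, 9, 10, 12

Derivation:
Step 1: union(5, 12) -> merged; set of 5 now {5, 12}
Step 2: union(1, 6) -> merged; set of 1 now {1, 6}
Step 3: union(0, 1) -> merged; set of 0 now {0, 1, 6}
Step 4: union(6, 11) -> merged; set of 6 now {0, 1, 6, 11}
Step 5: union(7, 11) -> merged; set of 7 now {0, 1, 6, 7, 11}
Step 6: union(1, 11) -> already same set; set of 1 now {0, 1, 6, 7, 11}
Step 7: union(2, 3) -> merged; set of 2 now {2, 3}
Step 8: union(4, 0) -> merged; set of 4 now {0, 1, 4, 6, 7, 11}
Step 9: union(12, 9) -> merged; set of 12 now {5, 9, 12}
Step 10: union(7, 6) -> already same set; set of 7 now {0, 1, 4, 6, 7, 11}
Step 11: find(2) -> no change; set of 2 is {2, 3}
Step 12: union(0, 4) -> already same set; set of 0 now {0, 1, 4, 6, 7, 11}
Step 13: union(3, 8) -> merged; set of 3 now {2, 3, 8}
Step 14: union(7, 1) -> already same set; set of 7 now {0, 1, 4, 6, 7, 11}
Step 15: find(10) -> no change; set of 10 is {10}
Step 16: union(4, 7) -> already same set; set of 4 now {0, 1, 4, 6, 7, 11}
Step 17: union(8, 9) -> merged; set of 8 now {2, 3, 5, 8, 9, 12}
Step 18: union(10, 8) -> merged; set of 10 now {2, 3, 5, 8, 9, 10, 12}
Step 19: union(9, 5) -> already same set; set of 9 now {2, 3, 5, 8, 9, 10, 12}
Component of 3: {2, 3, 5, 8, 9, 10, 12}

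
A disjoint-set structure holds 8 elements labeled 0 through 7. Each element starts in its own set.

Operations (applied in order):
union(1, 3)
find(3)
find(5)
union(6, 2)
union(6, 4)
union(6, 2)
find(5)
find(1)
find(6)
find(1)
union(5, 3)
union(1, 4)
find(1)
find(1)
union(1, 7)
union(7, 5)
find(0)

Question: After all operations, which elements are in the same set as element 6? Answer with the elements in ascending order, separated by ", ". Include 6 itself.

Answer: 1, 2, 3, 4, 5, 6, 7

Derivation:
Step 1: union(1, 3) -> merged; set of 1 now {1, 3}
Step 2: find(3) -> no change; set of 3 is {1, 3}
Step 3: find(5) -> no change; set of 5 is {5}
Step 4: union(6, 2) -> merged; set of 6 now {2, 6}
Step 5: union(6, 4) -> merged; set of 6 now {2, 4, 6}
Step 6: union(6, 2) -> already same set; set of 6 now {2, 4, 6}
Step 7: find(5) -> no change; set of 5 is {5}
Step 8: find(1) -> no change; set of 1 is {1, 3}
Step 9: find(6) -> no change; set of 6 is {2, 4, 6}
Step 10: find(1) -> no change; set of 1 is {1, 3}
Step 11: union(5, 3) -> merged; set of 5 now {1, 3, 5}
Step 12: union(1, 4) -> merged; set of 1 now {1, 2, 3, 4, 5, 6}
Step 13: find(1) -> no change; set of 1 is {1, 2, 3, 4, 5, 6}
Step 14: find(1) -> no change; set of 1 is {1, 2, 3, 4, 5, 6}
Step 15: union(1, 7) -> merged; set of 1 now {1, 2, 3, 4, 5, 6, 7}
Step 16: union(7, 5) -> already same set; set of 7 now {1, 2, 3, 4, 5, 6, 7}
Step 17: find(0) -> no change; set of 0 is {0}
Component of 6: {1, 2, 3, 4, 5, 6, 7}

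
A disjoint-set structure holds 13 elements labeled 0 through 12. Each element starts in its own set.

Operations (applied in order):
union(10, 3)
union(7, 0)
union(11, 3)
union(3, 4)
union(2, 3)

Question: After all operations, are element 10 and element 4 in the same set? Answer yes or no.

Step 1: union(10, 3) -> merged; set of 10 now {3, 10}
Step 2: union(7, 0) -> merged; set of 7 now {0, 7}
Step 3: union(11, 3) -> merged; set of 11 now {3, 10, 11}
Step 4: union(3, 4) -> merged; set of 3 now {3, 4, 10, 11}
Step 5: union(2, 3) -> merged; set of 2 now {2, 3, 4, 10, 11}
Set of 10: {2, 3, 4, 10, 11}; 4 is a member.

Answer: yes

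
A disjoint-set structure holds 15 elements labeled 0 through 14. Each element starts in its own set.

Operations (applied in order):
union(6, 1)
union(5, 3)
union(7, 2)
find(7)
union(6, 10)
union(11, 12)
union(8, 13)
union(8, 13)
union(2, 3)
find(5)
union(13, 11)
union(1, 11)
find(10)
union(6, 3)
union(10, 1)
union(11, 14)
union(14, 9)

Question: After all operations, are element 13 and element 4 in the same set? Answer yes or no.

Step 1: union(6, 1) -> merged; set of 6 now {1, 6}
Step 2: union(5, 3) -> merged; set of 5 now {3, 5}
Step 3: union(7, 2) -> merged; set of 7 now {2, 7}
Step 4: find(7) -> no change; set of 7 is {2, 7}
Step 5: union(6, 10) -> merged; set of 6 now {1, 6, 10}
Step 6: union(11, 12) -> merged; set of 11 now {11, 12}
Step 7: union(8, 13) -> merged; set of 8 now {8, 13}
Step 8: union(8, 13) -> already same set; set of 8 now {8, 13}
Step 9: union(2, 3) -> merged; set of 2 now {2, 3, 5, 7}
Step 10: find(5) -> no change; set of 5 is {2, 3, 5, 7}
Step 11: union(13, 11) -> merged; set of 13 now {8, 11, 12, 13}
Step 12: union(1, 11) -> merged; set of 1 now {1, 6, 8, 10, 11, 12, 13}
Step 13: find(10) -> no change; set of 10 is {1, 6, 8, 10, 11, 12, 13}
Step 14: union(6, 3) -> merged; set of 6 now {1, 2, 3, 5, 6, 7, 8, 10, 11, 12, 13}
Step 15: union(10, 1) -> already same set; set of 10 now {1, 2, 3, 5, 6, 7, 8, 10, 11, 12, 13}
Step 16: union(11, 14) -> merged; set of 11 now {1, 2, 3, 5, 6, 7, 8, 10, 11, 12, 13, 14}
Step 17: union(14, 9) -> merged; set of 14 now {1, 2, 3, 5, 6, 7, 8, 9, 10, 11, 12, 13, 14}
Set of 13: {1, 2, 3, 5, 6, 7, 8, 9, 10, 11, 12, 13, 14}; 4 is not a member.

Answer: no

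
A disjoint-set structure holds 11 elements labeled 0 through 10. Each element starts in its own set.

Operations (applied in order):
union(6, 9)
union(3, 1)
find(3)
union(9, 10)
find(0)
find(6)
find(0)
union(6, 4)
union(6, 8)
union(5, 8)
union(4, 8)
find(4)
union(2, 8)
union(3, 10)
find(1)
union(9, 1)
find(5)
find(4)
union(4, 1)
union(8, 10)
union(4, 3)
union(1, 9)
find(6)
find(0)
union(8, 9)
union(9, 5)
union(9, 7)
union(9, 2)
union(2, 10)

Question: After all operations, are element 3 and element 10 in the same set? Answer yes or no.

Step 1: union(6, 9) -> merged; set of 6 now {6, 9}
Step 2: union(3, 1) -> merged; set of 3 now {1, 3}
Step 3: find(3) -> no change; set of 3 is {1, 3}
Step 4: union(9, 10) -> merged; set of 9 now {6, 9, 10}
Step 5: find(0) -> no change; set of 0 is {0}
Step 6: find(6) -> no change; set of 6 is {6, 9, 10}
Step 7: find(0) -> no change; set of 0 is {0}
Step 8: union(6, 4) -> merged; set of 6 now {4, 6, 9, 10}
Step 9: union(6, 8) -> merged; set of 6 now {4, 6, 8, 9, 10}
Step 10: union(5, 8) -> merged; set of 5 now {4, 5, 6, 8, 9, 10}
Step 11: union(4, 8) -> already same set; set of 4 now {4, 5, 6, 8, 9, 10}
Step 12: find(4) -> no change; set of 4 is {4, 5, 6, 8, 9, 10}
Step 13: union(2, 8) -> merged; set of 2 now {2, 4, 5, 6, 8, 9, 10}
Step 14: union(3, 10) -> merged; set of 3 now {1, 2, 3, 4, 5, 6, 8, 9, 10}
Step 15: find(1) -> no change; set of 1 is {1, 2, 3, 4, 5, 6, 8, 9, 10}
Step 16: union(9, 1) -> already same set; set of 9 now {1, 2, 3, 4, 5, 6, 8, 9, 10}
Step 17: find(5) -> no change; set of 5 is {1, 2, 3, 4, 5, 6, 8, 9, 10}
Step 18: find(4) -> no change; set of 4 is {1, 2, 3, 4, 5, 6, 8, 9, 10}
Step 19: union(4, 1) -> already same set; set of 4 now {1, 2, 3, 4, 5, 6, 8, 9, 10}
Step 20: union(8, 10) -> already same set; set of 8 now {1, 2, 3, 4, 5, 6, 8, 9, 10}
Step 21: union(4, 3) -> already same set; set of 4 now {1, 2, 3, 4, 5, 6, 8, 9, 10}
Step 22: union(1, 9) -> already same set; set of 1 now {1, 2, 3, 4, 5, 6, 8, 9, 10}
Step 23: find(6) -> no change; set of 6 is {1, 2, 3, 4, 5, 6, 8, 9, 10}
Step 24: find(0) -> no change; set of 0 is {0}
Step 25: union(8, 9) -> already same set; set of 8 now {1, 2, 3, 4, 5, 6, 8, 9, 10}
Step 26: union(9, 5) -> already same set; set of 9 now {1, 2, 3, 4, 5, 6, 8, 9, 10}
Step 27: union(9, 7) -> merged; set of 9 now {1, 2, 3, 4, 5, 6, 7, 8, 9, 10}
Step 28: union(9, 2) -> already same set; set of 9 now {1, 2, 3, 4, 5, 6, 7, 8, 9, 10}
Step 29: union(2, 10) -> already same set; set of 2 now {1, 2, 3, 4, 5, 6, 7, 8, 9, 10}
Set of 3: {1, 2, 3, 4, 5, 6, 7, 8, 9, 10}; 10 is a member.

Answer: yes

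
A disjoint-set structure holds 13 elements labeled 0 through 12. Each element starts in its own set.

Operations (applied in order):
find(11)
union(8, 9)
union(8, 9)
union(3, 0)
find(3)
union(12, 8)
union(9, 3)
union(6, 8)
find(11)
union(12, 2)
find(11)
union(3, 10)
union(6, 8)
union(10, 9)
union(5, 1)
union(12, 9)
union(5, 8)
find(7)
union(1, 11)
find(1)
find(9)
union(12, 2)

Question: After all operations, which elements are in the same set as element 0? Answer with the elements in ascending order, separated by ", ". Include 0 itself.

Step 1: find(11) -> no change; set of 11 is {11}
Step 2: union(8, 9) -> merged; set of 8 now {8, 9}
Step 3: union(8, 9) -> already same set; set of 8 now {8, 9}
Step 4: union(3, 0) -> merged; set of 3 now {0, 3}
Step 5: find(3) -> no change; set of 3 is {0, 3}
Step 6: union(12, 8) -> merged; set of 12 now {8, 9, 12}
Step 7: union(9, 3) -> merged; set of 9 now {0, 3, 8, 9, 12}
Step 8: union(6, 8) -> merged; set of 6 now {0, 3, 6, 8, 9, 12}
Step 9: find(11) -> no change; set of 11 is {11}
Step 10: union(12, 2) -> merged; set of 12 now {0, 2, 3, 6, 8, 9, 12}
Step 11: find(11) -> no change; set of 11 is {11}
Step 12: union(3, 10) -> merged; set of 3 now {0, 2, 3, 6, 8, 9, 10, 12}
Step 13: union(6, 8) -> already same set; set of 6 now {0, 2, 3, 6, 8, 9, 10, 12}
Step 14: union(10, 9) -> already same set; set of 10 now {0, 2, 3, 6, 8, 9, 10, 12}
Step 15: union(5, 1) -> merged; set of 5 now {1, 5}
Step 16: union(12, 9) -> already same set; set of 12 now {0, 2, 3, 6, 8, 9, 10, 12}
Step 17: union(5, 8) -> merged; set of 5 now {0, 1, 2, 3, 5, 6, 8, 9, 10, 12}
Step 18: find(7) -> no change; set of 7 is {7}
Step 19: union(1, 11) -> merged; set of 1 now {0, 1, 2, 3, 5, 6, 8, 9, 10, 11, 12}
Step 20: find(1) -> no change; set of 1 is {0, 1, 2, 3, 5, 6, 8, 9, 10, 11, 12}
Step 21: find(9) -> no change; set of 9 is {0, 1, 2, 3, 5, 6, 8, 9, 10, 11, 12}
Step 22: union(12, 2) -> already same set; set of 12 now {0, 1, 2, 3, 5, 6, 8, 9, 10, 11, 12}
Component of 0: {0, 1, 2, 3, 5, 6, 8, 9, 10, 11, 12}

Answer: 0, 1, 2, 3, 5, 6, 8, 9, 10, 11, 12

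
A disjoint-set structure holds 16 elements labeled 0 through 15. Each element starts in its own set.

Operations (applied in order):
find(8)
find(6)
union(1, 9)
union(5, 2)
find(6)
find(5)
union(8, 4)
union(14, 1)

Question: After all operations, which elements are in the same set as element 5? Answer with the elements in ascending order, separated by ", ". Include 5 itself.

Step 1: find(8) -> no change; set of 8 is {8}
Step 2: find(6) -> no change; set of 6 is {6}
Step 3: union(1, 9) -> merged; set of 1 now {1, 9}
Step 4: union(5, 2) -> merged; set of 5 now {2, 5}
Step 5: find(6) -> no change; set of 6 is {6}
Step 6: find(5) -> no change; set of 5 is {2, 5}
Step 7: union(8, 4) -> merged; set of 8 now {4, 8}
Step 8: union(14, 1) -> merged; set of 14 now {1, 9, 14}
Component of 5: {2, 5}

Answer: 2, 5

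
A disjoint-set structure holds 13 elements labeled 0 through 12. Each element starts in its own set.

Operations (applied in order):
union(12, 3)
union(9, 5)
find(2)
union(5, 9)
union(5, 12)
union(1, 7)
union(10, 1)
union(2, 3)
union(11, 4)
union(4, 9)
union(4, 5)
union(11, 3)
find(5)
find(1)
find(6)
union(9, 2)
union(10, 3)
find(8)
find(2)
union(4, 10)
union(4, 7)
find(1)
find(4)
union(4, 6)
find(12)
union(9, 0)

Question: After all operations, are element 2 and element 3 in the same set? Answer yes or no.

Answer: yes

Derivation:
Step 1: union(12, 3) -> merged; set of 12 now {3, 12}
Step 2: union(9, 5) -> merged; set of 9 now {5, 9}
Step 3: find(2) -> no change; set of 2 is {2}
Step 4: union(5, 9) -> already same set; set of 5 now {5, 9}
Step 5: union(5, 12) -> merged; set of 5 now {3, 5, 9, 12}
Step 6: union(1, 7) -> merged; set of 1 now {1, 7}
Step 7: union(10, 1) -> merged; set of 10 now {1, 7, 10}
Step 8: union(2, 3) -> merged; set of 2 now {2, 3, 5, 9, 12}
Step 9: union(11, 4) -> merged; set of 11 now {4, 11}
Step 10: union(4, 9) -> merged; set of 4 now {2, 3, 4, 5, 9, 11, 12}
Step 11: union(4, 5) -> already same set; set of 4 now {2, 3, 4, 5, 9, 11, 12}
Step 12: union(11, 3) -> already same set; set of 11 now {2, 3, 4, 5, 9, 11, 12}
Step 13: find(5) -> no change; set of 5 is {2, 3, 4, 5, 9, 11, 12}
Step 14: find(1) -> no change; set of 1 is {1, 7, 10}
Step 15: find(6) -> no change; set of 6 is {6}
Step 16: union(9, 2) -> already same set; set of 9 now {2, 3, 4, 5, 9, 11, 12}
Step 17: union(10, 3) -> merged; set of 10 now {1, 2, 3, 4, 5, 7, 9, 10, 11, 12}
Step 18: find(8) -> no change; set of 8 is {8}
Step 19: find(2) -> no change; set of 2 is {1, 2, 3, 4, 5, 7, 9, 10, 11, 12}
Step 20: union(4, 10) -> already same set; set of 4 now {1, 2, 3, 4, 5, 7, 9, 10, 11, 12}
Step 21: union(4, 7) -> already same set; set of 4 now {1, 2, 3, 4, 5, 7, 9, 10, 11, 12}
Step 22: find(1) -> no change; set of 1 is {1, 2, 3, 4, 5, 7, 9, 10, 11, 12}
Step 23: find(4) -> no change; set of 4 is {1, 2, 3, 4, 5, 7, 9, 10, 11, 12}
Step 24: union(4, 6) -> merged; set of 4 now {1, 2, 3, 4, 5, 6, 7, 9, 10, 11, 12}
Step 25: find(12) -> no change; set of 12 is {1, 2, 3, 4, 5, 6, 7, 9, 10, 11, 12}
Step 26: union(9, 0) -> merged; set of 9 now {0, 1, 2, 3, 4, 5, 6, 7, 9, 10, 11, 12}
Set of 2: {0, 1, 2, 3, 4, 5, 6, 7, 9, 10, 11, 12}; 3 is a member.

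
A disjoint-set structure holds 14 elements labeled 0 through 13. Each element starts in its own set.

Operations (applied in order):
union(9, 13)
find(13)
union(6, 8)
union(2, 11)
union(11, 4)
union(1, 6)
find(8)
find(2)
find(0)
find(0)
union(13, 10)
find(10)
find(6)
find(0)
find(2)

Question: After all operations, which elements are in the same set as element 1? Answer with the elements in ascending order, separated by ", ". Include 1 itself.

Answer: 1, 6, 8

Derivation:
Step 1: union(9, 13) -> merged; set of 9 now {9, 13}
Step 2: find(13) -> no change; set of 13 is {9, 13}
Step 3: union(6, 8) -> merged; set of 6 now {6, 8}
Step 4: union(2, 11) -> merged; set of 2 now {2, 11}
Step 5: union(11, 4) -> merged; set of 11 now {2, 4, 11}
Step 6: union(1, 6) -> merged; set of 1 now {1, 6, 8}
Step 7: find(8) -> no change; set of 8 is {1, 6, 8}
Step 8: find(2) -> no change; set of 2 is {2, 4, 11}
Step 9: find(0) -> no change; set of 0 is {0}
Step 10: find(0) -> no change; set of 0 is {0}
Step 11: union(13, 10) -> merged; set of 13 now {9, 10, 13}
Step 12: find(10) -> no change; set of 10 is {9, 10, 13}
Step 13: find(6) -> no change; set of 6 is {1, 6, 8}
Step 14: find(0) -> no change; set of 0 is {0}
Step 15: find(2) -> no change; set of 2 is {2, 4, 11}
Component of 1: {1, 6, 8}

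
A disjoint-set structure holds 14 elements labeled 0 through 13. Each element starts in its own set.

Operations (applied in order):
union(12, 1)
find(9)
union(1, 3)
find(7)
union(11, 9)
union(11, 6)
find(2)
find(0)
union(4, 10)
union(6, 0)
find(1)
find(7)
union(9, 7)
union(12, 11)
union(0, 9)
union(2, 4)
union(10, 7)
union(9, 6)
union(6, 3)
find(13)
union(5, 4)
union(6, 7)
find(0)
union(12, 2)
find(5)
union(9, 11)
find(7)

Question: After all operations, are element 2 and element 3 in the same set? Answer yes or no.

Answer: yes

Derivation:
Step 1: union(12, 1) -> merged; set of 12 now {1, 12}
Step 2: find(9) -> no change; set of 9 is {9}
Step 3: union(1, 3) -> merged; set of 1 now {1, 3, 12}
Step 4: find(7) -> no change; set of 7 is {7}
Step 5: union(11, 9) -> merged; set of 11 now {9, 11}
Step 6: union(11, 6) -> merged; set of 11 now {6, 9, 11}
Step 7: find(2) -> no change; set of 2 is {2}
Step 8: find(0) -> no change; set of 0 is {0}
Step 9: union(4, 10) -> merged; set of 4 now {4, 10}
Step 10: union(6, 0) -> merged; set of 6 now {0, 6, 9, 11}
Step 11: find(1) -> no change; set of 1 is {1, 3, 12}
Step 12: find(7) -> no change; set of 7 is {7}
Step 13: union(9, 7) -> merged; set of 9 now {0, 6, 7, 9, 11}
Step 14: union(12, 11) -> merged; set of 12 now {0, 1, 3, 6, 7, 9, 11, 12}
Step 15: union(0, 9) -> already same set; set of 0 now {0, 1, 3, 6, 7, 9, 11, 12}
Step 16: union(2, 4) -> merged; set of 2 now {2, 4, 10}
Step 17: union(10, 7) -> merged; set of 10 now {0, 1, 2, 3, 4, 6, 7, 9, 10, 11, 12}
Step 18: union(9, 6) -> already same set; set of 9 now {0, 1, 2, 3, 4, 6, 7, 9, 10, 11, 12}
Step 19: union(6, 3) -> already same set; set of 6 now {0, 1, 2, 3, 4, 6, 7, 9, 10, 11, 12}
Step 20: find(13) -> no change; set of 13 is {13}
Step 21: union(5, 4) -> merged; set of 5 now {0, 1, 2, 3, 4, 5, 6, 7, 9, 10, 11, 12}
Step 22: union(6, 7) -> already same set; set of 6 now {0, 1, 2, 3, 4, 5, 6, 7, 9, 10, 11, 12}
Step 23: find(0) -> no change; set of 0 is {0, 1, 2, 3, 4, 5, 6, 7, 9, 10, 11, 12}
Step 24: union(12, 2) -> already same set; set of 12 now {0, 1, 2, 3, 4, 5, 6, 7, 9, 10, 11, 12}
Step 25: find(5) -> no change; set of 5 is {0, 1, 2, 3, 4, 5, 6, 7, 9, 10, 11, 12}
Step 26: union(9, 11) -> already same set; set of 9 now {0, 1, 2, 3, 4, 5, 6, 7, 9, 10, 11, 12}
Step 27: find(7) -> no change; set of 7 is {0, 1, 2, 3, 4, 5, 6, 7, 9, 10, 11, 12}
Set of 2: {0, 1, 2, 3, 4, 5, 6, 7, 9, 10, 11, 12}; 3 is a member.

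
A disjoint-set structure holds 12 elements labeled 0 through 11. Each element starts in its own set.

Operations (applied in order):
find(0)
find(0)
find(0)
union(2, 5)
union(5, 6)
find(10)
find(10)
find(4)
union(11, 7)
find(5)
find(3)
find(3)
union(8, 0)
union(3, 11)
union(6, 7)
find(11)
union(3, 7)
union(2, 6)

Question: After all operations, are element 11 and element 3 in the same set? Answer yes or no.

Step 1: find(0) -> no change; set of 0 is {0}
Step 2: find(0) -> no change; set of 0 is {0}
Step 3: find(0) -> no change; set of 0 is {0}
Step 4: union(2, 5) -> merged; set of 2 now {2, 5}
Step 5: union(5, 6) -> merged; set of 5 now {2, 5, 6}
Step 6: find(10) -> no change; set of 10 is {10}
Step 7: find(10) -> no change; set of 10 is {10}
Step 8: find(4) -> no change; set of 4 is {4}
Step 9: union(11, 7) -> merged; set of 11 now {7, 11}
Step 10: find(5) -> no change; set of 5 is {2, 5, 6}
Step 11: find(3) -> no change; set of 3 is {3}
Step 12: find(3) -> no change; set of 3 is {3}
Step 13: union(8, 0) -> merged; set of 8 now {0, 8}
Step 14: union(3, 11) -> merged; set of 3 now {3, 7, 11}
Step 15: union(6, 7) -> merged; set of 6 now {2, 3, 5, 6, 7, 11}
Step 16: find(11) -> no change; set of 11 is {2, 3, 5, 6, 7, 11}
Step 17: union(3, 7) -> already same set; set of 3 now {2, 3, 5, 6, 7, 11}
Step 18: union(2, 6) -> already same set; set of 2 now {2, 3, 5, 6, 7, 11}
Set of 11: {2, 3, 5, 6, 7, 11}; 3 is a member.

Answer: yes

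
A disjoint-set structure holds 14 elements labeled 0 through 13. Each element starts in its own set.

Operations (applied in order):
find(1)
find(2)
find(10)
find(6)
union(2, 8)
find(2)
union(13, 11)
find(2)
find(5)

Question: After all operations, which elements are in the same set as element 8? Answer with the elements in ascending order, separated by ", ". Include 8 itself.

Step 1: find(1) -> no change; set of 1 is {1}
Step 2: find(2) -> no change; set of 2 is {2}
Step 3: find(10) -> no change; set of 10 is {10}
Step 4: find(6) -> no change; set of 6 is {6}
Step 5: union(2, 8) -> merged; set of 2 now {2, 8}
Step 6: find(2) -> no change; set of 2 is {2, 8}
Step 7: union(13, 11) -> merged; set of 13 now {11, 13}
Step 8: find(2) -> no change; set of 2 is {2, 8}
Step 9: find(5) -> no change; set of 5 is {5}
Component of 8: {2, 8}

Answer: 2, 8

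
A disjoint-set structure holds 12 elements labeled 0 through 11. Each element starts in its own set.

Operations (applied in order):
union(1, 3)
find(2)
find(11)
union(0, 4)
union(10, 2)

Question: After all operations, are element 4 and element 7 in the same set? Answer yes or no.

Answer: no

Derivation:
Step 1: union(1, 3) -> merged; set of 1 now {1, 3}
Step 2: find(2) -> no change; set of 2 is {2}
Step 3: find(11) -> no change; set of 11 is {11}
Step 4: union(0, 4) -> merged; set of 0 now {0, 4}
Step 5: union(10, 2) -> merged; set of 10 now {2, 10}
Set of 4: {0, 4}; 7 is not a member.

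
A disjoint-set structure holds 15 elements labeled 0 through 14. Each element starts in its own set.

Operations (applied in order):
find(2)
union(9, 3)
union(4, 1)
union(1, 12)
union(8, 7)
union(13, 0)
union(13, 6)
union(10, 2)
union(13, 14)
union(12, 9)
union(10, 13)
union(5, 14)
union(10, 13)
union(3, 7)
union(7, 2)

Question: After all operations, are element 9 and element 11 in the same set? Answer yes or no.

Answer: no

Derivation:
Step 1: find(2) -> no change; set of 2 is {2}
Step 2: union(9, 3) -> merged; set of 9 now {3, 9}
Step 3: union(4, 1) -> merged; set of 4 now {1, 4}
Step 4: union(1, 12) -> merged; set of 1 now {1, 4, 12}
Step 5: union(8, 7) -> merged; set of 8 now {7, 8}
Step 6: union(13, 0) -> merged; set of 13 now {0, 13}
Step 7: union(13, 6) -> merged; set of 13 now {0, 6, 13}
Step 8: union(10, 2) -> merged; set of 10 now {2, 10}
Step 9: union(13, 14) -> merged; set of 13 now {0, 6, 13, 14}
Step 10: union(12, 9) -> merged; set of 12 now {1, 3, 4, 9, 12}
Step 11: union(10, 13) -> merged; set of 10 now {0, 2, 6, 10, 13, 14}
Step 12: union(5, 14) -> merged; set of 5 now {0, 2, 5, 6, 10, 13, 14}
Step 13: union(10, 13) -> already same set; set of 10 now {0, 2, 5, 6, 10, 13, 14}
Step 14: union(3, 7) -> merged; set of 3 now {1, 3, 4, 7, 8, 9, 12}
Step 15: union(7, 2) -> merged; set of 7 now {0, 1, 2, 3, 4, 5, 6, 7, 8, 9, 10, 12, 13, 14}
Set of 9: {0, 1, 2, 3, 4, 5, 6, 7, 8, 9, 10, 12, 13, 14}; 11 is not a member.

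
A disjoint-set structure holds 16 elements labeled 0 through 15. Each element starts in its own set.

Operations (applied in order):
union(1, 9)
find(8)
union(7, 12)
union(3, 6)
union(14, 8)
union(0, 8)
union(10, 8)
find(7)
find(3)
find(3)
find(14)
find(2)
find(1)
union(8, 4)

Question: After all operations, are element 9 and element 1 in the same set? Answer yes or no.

Answer: yes

Derivation:
Step 1: union(1, 9) -> merged; set of 1 now {1, 9}
Step 2: find(8) -> no change; set of 8 is {8}
Step 3: union(7, 12) -> merged; set of 7 now {7, 12}
Step 4: union(3, 6) -> merged; set of 3 now {3, 6}
Step 5: union(14, 8) -> merged; set of 14 now {8, 14}
Step 6: union(0, 8) -> merged; set of 0 now {0, 8, 14}
Step 7: union(10, 8) -> merged; set of 10 now {0, 8, 10, 14}
Step 8: find(7) -> no change; set of 7 is {7, 12}
Step 9: find(3) -> no change; set of 3 is {3, 6}
Step 10: find(3) -> no change; set of 3 is {3, 6}
Step 11: find(14) -> no change; set of 14 is {0, 8, 10, 14}
Step 12: find(2) -> no change; set of 2 is {2}
Step 13: find(1) -> no change; set of 1 is {1, 9}
Step 14: union(8, 4) -> merged; set of 8 now {0, 4, 8, 10, 14}
Set of 9: {1, 9}; 1 is a member.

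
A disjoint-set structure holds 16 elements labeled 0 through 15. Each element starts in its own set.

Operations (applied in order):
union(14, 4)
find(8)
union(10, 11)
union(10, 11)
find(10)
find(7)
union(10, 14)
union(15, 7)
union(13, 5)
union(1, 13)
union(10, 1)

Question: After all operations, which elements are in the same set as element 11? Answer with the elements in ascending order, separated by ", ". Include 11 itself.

Answer: 1, 4, 5, 10, 11, 13, 14

Derivation:
Step 1: union(14, 4) -> merged; set of 14 now {4, 14}
Step 2: find(8) -> no change; set of 8 is {8}
Step 3: union(10, 11) -> merged; set of 10 now {10, 11}
Step 4: union(10, 11) -> already same set; set of 10 now {10, 11}
Step 5: find(10) -> no change; set of 10 is {10, 11}
Step 6: find(7) -> no change; set of 7 is {7}
Step 7: union(10, 14) -> merged; set of 10 now {4, 10, 11, 14}
Step 8: union(15, 7) -> merged; set of 15 now {7, 15}
Step 9: union(13, 5) -> merged; set of 13 now {5, 13}
Step 10: union(1, 13) -> merged; set of 1 now {1, 5, 13}
Step 11: union(10, 1) -> merged; set of 10 now {1, 4, 5, 10, 11, 13, 14}
Component of 11: {1, 4, 5, 10, 11, 13, 14}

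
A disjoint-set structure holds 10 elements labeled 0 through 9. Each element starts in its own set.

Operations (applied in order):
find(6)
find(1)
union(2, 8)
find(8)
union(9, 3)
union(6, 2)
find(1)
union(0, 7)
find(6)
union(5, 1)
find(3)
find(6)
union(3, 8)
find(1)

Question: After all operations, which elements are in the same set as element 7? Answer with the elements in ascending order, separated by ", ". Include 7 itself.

Step 1: find(6) -> no change; set of 6 is {6}
Step 2: find(1) -> no change; set of 1 is {1}
Step 3: union(2, 8) -> merged; set of 2 now {2, 8}
Step 4: find(8) -> no change; set of 8 is {2, 8}
Step 5: union(9, 3) -> merged; set of 9 now {3, 9}
Step 6: union(6, 2) -> merged; set of 6 now {2, 6, 8}
Step 7: find(1) -> no change; set of 1 is {1}
Step 8: union(0, 7) -> merged; set of 0 now {0, 7}
Step 9: find(6) -> no change; set of 6 is {2, 6, 8}
Step 10: union(5, 1) -> merged; set of 5 now {1, 5}
Step 11: find(3) -> no change; set of 3 is {3, 9}
Step 12: find(6) -> no change; set of 6 is {2, 6, 8}
Step 13: union(3, 8) -> merged; set of 3 now {2, 3, 6, 8, 9}
Step 14: find(1) -> no change; set of 1 is {1, 5}
Component of 7: {0, 7}

Answer: 0, 7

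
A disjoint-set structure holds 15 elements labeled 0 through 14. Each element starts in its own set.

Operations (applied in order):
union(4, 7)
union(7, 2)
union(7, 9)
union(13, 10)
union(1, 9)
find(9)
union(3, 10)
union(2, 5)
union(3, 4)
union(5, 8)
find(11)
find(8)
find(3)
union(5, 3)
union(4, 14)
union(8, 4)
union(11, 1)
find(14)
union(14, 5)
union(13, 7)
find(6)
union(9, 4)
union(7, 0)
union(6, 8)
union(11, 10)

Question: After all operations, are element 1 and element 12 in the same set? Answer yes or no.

Answer: no

Derivation:
Step 1: union(4, 7) -> merged; set of 4 now {4, 7}
Step 2: union(7, 2) -> merged; set of 7 now {2, 4, 7}
Step 3: union(7, 9) -> merged; set of 7 now {2, 4, 7, 9}
Step 4: union(13, 10) -> merged; set of 13 now {10, 13}
Step 5: union(1, 9) -> merged; set of 1 now {1, 2, 4, 7, 9}
Step 6: find(9) -> no change; set of 9 is {1, 2, 4, 7, 9}
Step 7: union(3, 10) -> merged; set of 3 now {3, 10, 13}
Step 8: union(2, 5) -> merged; set of 2 now {1, 2, 4, 5, 7, 9}
Step 9: union(3, 4) -> merged; set of 3 now {1, 2, 3, 4, 5, 7, 9, 10, 13}
Step 10: union(5, 8) -> merged; set of 5 now {1, 2, 3, 4, 5, 7, 8, 9, 10, 13}
Step 11: find(11) -> no change; set of 11 is {11}
Step 12: find(8) -> no change; set of 8 is {1, 2, 3, 4, 5, 7, 8, 9, 10, 13}
Step 13: find(3) -> no change; set of 3 is {1, 2, 3, 4, 5, 7, 8, 9, 10, 13}
Step 14: union(5, 3) -> already same set; set of 5 now {1, 2, 3, 4, 5, 7, 8, 9, 10, 13}
Step 15: union(4, 14) -> merged; set of 4 now {1, 2, 3, 4, 5, 7, 8, 9, 10, 13, 14}
Step 16: union(8, 4) -> already same set; set of 8 now {1, 2, 3, 4, 5, 7, 8, 9, 10, 13, 14}
Step 17: union(11, 1) -> merged; set of 11 now {1, 2, 3, 4, 5, 7, 8, 9, 10, 11, 13, 14}
Step 18: find(14) -> no change; set of 14 is {1, 2, 3, 4, 5, 7, 8, 9, 10, 11, 13, 14}
Step 19: union(14, 5) -> already same set; set of 14 now {1, 2, 3, 4, 5, 7, 8, 9, 10, 11, 13, 14}
Step 20: union(13, 7) -> already same set; set of 13 now {1, 2, 3, 4, 5, 7, 8, 9, 10, 11, 13, 14}
Step 21: find(6) -> no change; set of 6 is {6}
Step 22: union(9, 4) -> already same set; set of 9 now {1, 2, 3, 4, 5, 7, 8, 9, 10, 11, 13, 14}
Step 23: union(7, 0) -> merged; set of 7 now {0, 1, 2, 3, 4, 5, 7, 8, 9, 10, 11, 13, 14}
Step 24: union(6, 8) -> merged; set of 6 now {0, 1, 2, 3, 4, 5, 6, 7, 8, 9, 10, 11, 13, 14}
Step 25: union(11, 10) -> already same set; set of 11 now {0, 1, 2, 3, 4, 5, 6, 7, 8, 9, 10, 11, 13, 14}
Set of 1: {0, 1, 2, 3, 4, 5, 6, 7, 8, 9, 10, 11, 13, 14}; 12 is not a member.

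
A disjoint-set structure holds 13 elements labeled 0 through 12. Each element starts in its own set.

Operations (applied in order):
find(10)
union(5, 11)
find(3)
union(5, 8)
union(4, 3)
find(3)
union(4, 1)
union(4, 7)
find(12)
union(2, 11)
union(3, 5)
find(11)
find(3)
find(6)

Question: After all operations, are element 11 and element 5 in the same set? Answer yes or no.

Step 1: find(10) -> no change; set of 10 is {10}
Step 2: union(5, 11) -> merged; set of 5 now {5, 11}
Step 3: find(3) -> no change; set of 3 is {3}
Step 4: union(5, 8) -> merged; set of 5 now {5, 8, 11}
Step 5: union(4, 3) -> merged; set of 4 now {3, 4}
Step 6: find(3) -> no change; set of 3 is {3, 4}
Step 7: union(4, 1) -> merged; set of 4 now {1, 3, 4}
Step 8: union(4, 7) -> merged; set of 4 now {1, 3, 4, 7}
Step 9: find(12) -> no change; set of 12 is {12}
Step 10: union(2, 11) -> merged; set of 2 now {2, 5, 8, 11}
Step 11: union(3, 5) -> merged; set of 3 now {1, 2, 3, 4, 5, 7, 8, 11}
Step 12: find(11) -> no change; set of 11 is {1, 2, 3, 4, 5, 7, 8, 11}
Step 13: find(3) -> no change; set of 3 is {1, 2, 3, 4, 5, 7, 8, 11}
Step 14: find(6) -> no change; set of 6 is {6}
Set of 11: {1, 2, 3, 4, 5, 7, 8, 11}; 5 is a member.

Answer: yes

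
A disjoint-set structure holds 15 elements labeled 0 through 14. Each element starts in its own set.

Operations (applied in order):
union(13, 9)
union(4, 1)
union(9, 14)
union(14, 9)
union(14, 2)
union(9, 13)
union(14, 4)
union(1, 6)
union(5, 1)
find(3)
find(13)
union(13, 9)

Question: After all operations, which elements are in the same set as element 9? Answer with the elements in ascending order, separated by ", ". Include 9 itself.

Answer: 1, 2, 4, 5, 6, 9, 13, 14

Derivation:
Step 1: union(13, 9) -> merged; set of 13 now {9, 13}
Step 2: union(4, 1) -> merged; set of 4 now {1, 4}
Step 3: union(9, 14) -> merged; set of 9 now {9, 13, 14}
Step 4: union(14, 9) -> already same set; set of 14 now {9, 13, 14}
Step 5: union(14, 2) -> merged; set of 14 now {2, 9, 13, 14}
Step 6: union(9, 13) -> already same set; set of 9 now {2, 9, 13, 14}
Step 7: union(14, 4) -> merged; set of 14 now {1, 2, 4, 9, 13, 14}
Step 8: union(1, 6) -> merged; set of 1 now {1, 2, 4, 6, 9, 13, 14}
Step 9: union(5, 1) -> merged; set of 5 now {1, 2, 4, 5, 6, 9, 13, 14}
Step 10: find(3) -> no change; set of 3 is {3}
Step 11: find(13) -> no change; set of 13 is {1, 2, 4, 5, 6, 9, 13, 14}
Step 12: union(13, 9) -> already same set; set of 13 now {1, 2, 4, 5, 6, 9, 13, 14}
Component of 9: {1, 2, 4, 5, 6, 9, 13, 14}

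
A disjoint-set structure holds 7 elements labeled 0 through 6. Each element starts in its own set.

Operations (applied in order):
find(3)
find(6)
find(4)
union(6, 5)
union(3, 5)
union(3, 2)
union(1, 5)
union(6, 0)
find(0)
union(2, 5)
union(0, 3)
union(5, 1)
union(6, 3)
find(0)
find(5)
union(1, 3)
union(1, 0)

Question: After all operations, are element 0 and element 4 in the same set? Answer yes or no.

Answer: no

Derivation:
Step 1: find(3) -> no change; set of 3 is {3}
Step 2: find(6) -> no change; set of 6 is {6}
Step 3: find(4) -> no change; set of 4 is {4}
Step 4: union(6, 5) -> merged; set of 6 now {5, 6}
Step 5: union(3, 5) -> merged; set of 3 now {3, 5, 6}
Step 6: union(3, 2) -> merged; set of 3 now {2, 3, 5, 6}
Step 7: union(1, 5) -> merged; set of 1 now {1, 2, 3, 5, 6}
Step 8: union(6, 0) -> merged; set of 6 now {0, 1, 2, 3, 5, 6}
Step 9: find(0) -> no change; set of 0 is {0, 1, 2, 3, 5, 6}
Step 10: union(2, 5) -> already same set; set of 2 now {0, 1, 2, 3, 5, 6}
Step 11: union(0, 3) -> already same set; set of 0 now {0, 1, 2, 3, 5, 6}
Step 12: union(5, 1) -> already same set; set of 5 now {0, 1, 2, 3, 5, 6}
Step 13: union(6, 3) -> already same set; set of 6 now {0, 1, 2, 3, 5, 6}
Step 14: find(0) -> no change; set of 0 is {0, 1, 2, 3, 5, 6}
Step 15: find(5) -> no change; set of 5 is {0, 1, 2, 3, 5, 6}
Step 16: union(1, 3) -> already same set; set of 1 now {0, 1, 2, 3, 5, 6}
Step 17: union(1, 0) -> already same set; set of 1 now {0, 1, 2, 3, 5, 6}
Set of 0: {0, 1, 2, 3, 5, 6}; 4 is not a member.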